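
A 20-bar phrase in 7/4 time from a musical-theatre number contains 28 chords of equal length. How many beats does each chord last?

5 beats

20 bars × 7 beats/bar = 140 beats total.
140 beats ÷ 28 chords = 5 beats per chord.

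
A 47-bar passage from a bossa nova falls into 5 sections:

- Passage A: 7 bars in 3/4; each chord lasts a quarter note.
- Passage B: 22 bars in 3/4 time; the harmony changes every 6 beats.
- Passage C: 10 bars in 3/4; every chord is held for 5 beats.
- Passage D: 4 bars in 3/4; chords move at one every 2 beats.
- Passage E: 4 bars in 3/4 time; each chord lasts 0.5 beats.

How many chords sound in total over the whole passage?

68 chords

A: 7 bars × 3 beats = 21 beats; 1 beat/chord → 21 chords.
B: 22 bars × 3 beats = 66 beats; 6 beats/chord → 11 chords.
C: 10 bars × 3 beats = 30 beats; 5 beats/chord → 6 chords.
D: 4 bars × 3 beats = 12 beats; 2 beats/chord → 6 chords.
E: 4 bars × 3 beats = 12 beats; 0.5 beats/chord → 24 chords.
Total: 21 + 11 + 6 + 6 + 24 = 68.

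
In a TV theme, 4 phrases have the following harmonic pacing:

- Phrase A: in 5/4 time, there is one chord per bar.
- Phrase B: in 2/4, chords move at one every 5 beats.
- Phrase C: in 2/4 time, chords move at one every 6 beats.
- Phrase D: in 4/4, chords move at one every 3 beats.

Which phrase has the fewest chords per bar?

Phrase C

A: each chord is 5 beats in 5/4, so 1 per bar.
B: each chord is 5 beats in 2/4, so 0.4 per bar.
C: each chord is 6 beats in 2/4, so 1/3 per bar.
D: each chord is 3 beats in 4/4, so 4/3 per bar.
Slowest is C at 1/3 chords/bar.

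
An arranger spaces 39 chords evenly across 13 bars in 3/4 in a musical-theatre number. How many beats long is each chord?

1 beat

13 bars × 3 beats/bar = 39 beats total.
39 beats ÷ 39 chords = 1 beats per chord.
(That is a quarter note.)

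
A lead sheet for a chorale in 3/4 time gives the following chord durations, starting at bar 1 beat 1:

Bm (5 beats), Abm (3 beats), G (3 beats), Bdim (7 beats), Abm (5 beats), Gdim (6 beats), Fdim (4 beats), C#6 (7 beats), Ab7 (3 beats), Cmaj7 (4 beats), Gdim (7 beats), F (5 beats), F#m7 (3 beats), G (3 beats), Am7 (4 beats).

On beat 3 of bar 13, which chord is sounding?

C#6

Beat 3 of bar 13 is beat (13−1)×3 + 3 = 39 overall.
Running totals: Bm ends at 5, Abm ends at 8, G ends at 11, Bdim ends at 18, Abm ends at 23, Gdim ends at 29, Fdim ends at 33, C#6 ends at 40.
Beat 39 falls within C#6.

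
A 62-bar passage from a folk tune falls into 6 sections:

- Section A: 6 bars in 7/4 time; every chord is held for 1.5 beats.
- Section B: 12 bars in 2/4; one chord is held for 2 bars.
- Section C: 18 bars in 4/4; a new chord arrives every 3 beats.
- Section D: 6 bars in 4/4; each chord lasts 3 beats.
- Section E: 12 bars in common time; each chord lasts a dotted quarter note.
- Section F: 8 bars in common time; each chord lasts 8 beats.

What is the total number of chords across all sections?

102 chords

A has 42 beats and chords last 1.5 each, so 28 chords.
B has 24 beats and chords last 4 each, so 6 chords.
C has 72 beats and chords last 3 each, so 24 chords.
D has 24 beats and chords last 3 each, so 8 chords.
E has 48 beats and chords last 1.5 each, so 32 chords.
F has 32 beats and chords last 8 each, so 4 chords.
Total: 28 + 6 + 24 + 8 + 32 + 4 = 102.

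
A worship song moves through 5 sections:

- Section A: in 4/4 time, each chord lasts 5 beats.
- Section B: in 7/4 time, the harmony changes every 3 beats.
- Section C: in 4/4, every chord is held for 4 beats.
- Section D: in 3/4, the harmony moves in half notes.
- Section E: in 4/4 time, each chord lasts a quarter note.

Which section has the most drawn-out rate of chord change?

Section A

A: each chord is 5 beats in 4/4, so 0.8 per bar.
B: each chord is 3 beats in 7/4, so 7/3 per bar.
C: each chord is 4 beats in 4/4, so 1 per bar.
D: each chord is 2 beats in 3/4, so 1.5 per bar.
E: each chord is 1 beat in 4/4, so 4 per bar.
Slowest is A at 0.8 chords/bar.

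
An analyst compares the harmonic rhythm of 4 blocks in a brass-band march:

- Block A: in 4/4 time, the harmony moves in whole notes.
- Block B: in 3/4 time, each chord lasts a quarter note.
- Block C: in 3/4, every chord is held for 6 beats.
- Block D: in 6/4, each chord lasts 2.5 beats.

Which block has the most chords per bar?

A: 4 beats/bar ÷ 4 beats/chord = 1 chord/bar.
B: 3 beats/bar ÷ 1 beat/chord = 3 chords/bar.
C: 3 beats/bar ÷ 6 beats/chord = 0.5 chords/bar.
D: 6 beats/bar ÷ 2.5 beats/chord = 2.4 chords/bar.
Fastest is B at 3 chords/bar.

Block B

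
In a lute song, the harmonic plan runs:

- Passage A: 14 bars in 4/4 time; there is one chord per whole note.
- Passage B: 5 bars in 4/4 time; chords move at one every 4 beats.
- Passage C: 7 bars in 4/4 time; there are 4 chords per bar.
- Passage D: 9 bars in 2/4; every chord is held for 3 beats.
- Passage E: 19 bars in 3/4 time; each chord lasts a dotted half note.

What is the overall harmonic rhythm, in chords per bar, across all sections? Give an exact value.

A: 14 × 4 = 56 beats ÷ 4 = 14 chords.
B: 5 × 4 = 20 beats ÷ 4 = 5 chords.
C: 7 × 4 = 28 beats ÷ 1 = 28 chords.
D: 9 × 2 = 18 beats ÷ 3 = 6 chords.
E: 19 × 3 = 57 beats ÷ 3 = 19 chords.
Overall: 72 chords over 54 bars → 72/54 = 4/3 chords per bar.

4/3 chords per bar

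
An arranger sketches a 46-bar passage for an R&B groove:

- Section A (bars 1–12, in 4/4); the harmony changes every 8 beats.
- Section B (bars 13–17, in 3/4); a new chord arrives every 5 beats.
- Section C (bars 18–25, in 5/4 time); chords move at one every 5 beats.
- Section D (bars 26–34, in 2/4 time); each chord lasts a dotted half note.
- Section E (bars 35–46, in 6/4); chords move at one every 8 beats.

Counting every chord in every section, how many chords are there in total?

32 chords

A has 48 beats and chords last 8 each, so 6 chords.
B has 15 beats and chords last 5 each, so 3 chords.
C has 40 beats and chords last 5 each, so 8 chords.
D has 18 beats and chords last 3 each, so 6 chords.
E has 72 beats and chords last 8 each, so 9 chords.
Total: 6 + 3 + 8 + 6 + 9 = 32.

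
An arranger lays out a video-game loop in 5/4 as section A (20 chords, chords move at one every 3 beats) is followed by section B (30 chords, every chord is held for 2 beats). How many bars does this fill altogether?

A: 20 × 3 = 60 beats = 12 bars.
B: 30 × 2 = 60 beats = 12 bars.
Total: 12 + 12 = 24 bars.

24 bars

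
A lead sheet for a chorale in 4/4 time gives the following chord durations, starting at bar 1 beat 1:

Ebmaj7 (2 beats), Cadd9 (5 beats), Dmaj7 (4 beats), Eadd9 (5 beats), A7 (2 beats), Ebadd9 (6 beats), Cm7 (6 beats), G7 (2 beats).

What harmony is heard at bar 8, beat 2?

Cm7

Beat 2 of bar 8 is beat (8−1)×4 + 2 = 30 overall.
Running totals: Ebmaj7 ends at 2, Cadd9 ends at 7, Dmaj7 ends at 11, Eadd9 ends at 16, A7 ends at 18, Ebadd9 ends at 24, Cm7 ends at 30.
Beat 30 falls within Cm7.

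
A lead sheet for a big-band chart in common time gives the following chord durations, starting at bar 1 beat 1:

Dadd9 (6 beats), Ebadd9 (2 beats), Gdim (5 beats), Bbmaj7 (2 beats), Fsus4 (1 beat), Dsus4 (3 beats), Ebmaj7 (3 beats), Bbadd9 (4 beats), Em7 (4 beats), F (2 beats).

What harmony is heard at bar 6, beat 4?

Beat 4 of bar 6 is beat (6−1)×4 + 4 = 24 overall.
Running totals: Dadd9 ends at 6, Ebadd9 ends at 8, Gdim ends at 13, Bbmaj7 ends at 15, Fsus4 ends at 16, Dsus4 ends at 19, Ebmaj7 ends at 22, Bbadd9 ends at 26.
Beat 24 falls within Bbadd9.

Bbadd9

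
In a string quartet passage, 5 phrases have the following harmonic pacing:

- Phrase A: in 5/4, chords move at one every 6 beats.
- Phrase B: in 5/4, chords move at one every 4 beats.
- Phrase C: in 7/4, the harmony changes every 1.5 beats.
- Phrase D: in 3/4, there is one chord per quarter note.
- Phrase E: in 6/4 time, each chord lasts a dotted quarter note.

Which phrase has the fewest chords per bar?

A: each chord is 6 beats in 5/4, so 5/6 per bar.
B: each chord is 4 beats in 5/4, so 1.25 per bar.
C: each chord is 1.5 beats in 7/4, so 14/3 per bar.
D: each chord is 1 beat in 3/4, so 3 per bar.
E: each chord is 1.5 beats in 6/4, so 4 per bar.
Slowest is A at 5/6 chords/bar.

Phrase A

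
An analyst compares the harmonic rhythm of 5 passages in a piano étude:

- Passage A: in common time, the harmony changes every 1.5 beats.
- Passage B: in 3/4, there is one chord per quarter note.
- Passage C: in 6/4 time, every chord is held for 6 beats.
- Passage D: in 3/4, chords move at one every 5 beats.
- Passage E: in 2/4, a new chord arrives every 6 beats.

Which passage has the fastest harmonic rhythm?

Passage B

A: 4/1.5 = 8/3 chords/bar.
B: 3/1 = 3 chords/bar.
C: 6/6 = 1 chord/bar.
D: 3/5 = 0.6 chords/bar.
E: 2/6 = 1/3 chords/bar.
Fastest is B at 3 chords/bar.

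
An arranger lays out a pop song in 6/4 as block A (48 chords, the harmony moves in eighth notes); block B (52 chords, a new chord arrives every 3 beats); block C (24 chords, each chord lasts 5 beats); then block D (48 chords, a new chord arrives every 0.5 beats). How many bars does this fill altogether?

54 bars

A: 48 × 0.5 = 24 beats = 4 bars.
B: 52 × 3 = 156 beats = 26 bars.
C: 24 × 5 = 120 beats = 20 bars.
D: 48 × 0.5 = 24 beats = 4 bars.
Total: 4 + 26 + 20 + 4 = 54 bars.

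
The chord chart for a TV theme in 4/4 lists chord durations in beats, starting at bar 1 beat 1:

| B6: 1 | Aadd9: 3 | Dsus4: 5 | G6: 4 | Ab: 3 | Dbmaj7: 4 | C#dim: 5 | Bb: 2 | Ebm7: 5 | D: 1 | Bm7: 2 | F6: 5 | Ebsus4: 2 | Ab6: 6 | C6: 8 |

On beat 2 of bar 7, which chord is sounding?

Beat 2 of bar 7 is beat (7−1)×4 + 2 = 26 overall.
Running totals: B6 ends at 1, Aadd9 ends at 4, Dsus4 ends at 9, G6 ends at 13, Ab ends at 16, Dbmaj7 ends at 20, C#dim ends at 25, Bb ends at 27.
Beat 26 falls within Bb.

Bb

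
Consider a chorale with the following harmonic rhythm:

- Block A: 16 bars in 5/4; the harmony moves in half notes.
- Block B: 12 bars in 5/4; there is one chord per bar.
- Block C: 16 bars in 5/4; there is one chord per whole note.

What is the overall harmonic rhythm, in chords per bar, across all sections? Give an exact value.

A: 16 bars of 5 beats is 80 beats; at 2 beats each that's 40 chords.
B: 12 bars of 5 beats is 60 beats; at 5 beats each that's 12 chords.
C: 16 bars of 5 beats is 80 beats; at 4 beats each that's 20 chords.
Overall: 72 chords over 44 bars → 72/44 = 18/11 chords per bar.

18/11 chords per bar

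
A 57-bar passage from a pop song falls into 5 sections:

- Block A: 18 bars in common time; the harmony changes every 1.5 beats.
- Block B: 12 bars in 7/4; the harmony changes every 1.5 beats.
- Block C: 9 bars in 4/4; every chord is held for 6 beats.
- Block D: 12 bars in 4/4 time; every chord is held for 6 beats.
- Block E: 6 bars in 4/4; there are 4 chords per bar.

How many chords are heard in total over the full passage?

A has 72 beats and chords last 1.5 each, so 48 chords.
B has 84 beats and chords last 1.5 each, so 56 chords.
C has 36 beats and chords last 6 each, so 6 chords.
D has 48 beats and chords last 6 each, so 8 chords.
E has 24 beats and chords last 1 each, so 24 chords.
Total: 48 + 56 + 6 + 8 + 24 = 142.

142 chords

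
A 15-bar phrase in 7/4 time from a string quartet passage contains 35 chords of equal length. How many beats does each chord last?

15 bars × 7 beats/bar = 105 beats total.
105 beats ÷ 35 chords = 3 beats per chord.
(That is a dotted half note.)

3 beats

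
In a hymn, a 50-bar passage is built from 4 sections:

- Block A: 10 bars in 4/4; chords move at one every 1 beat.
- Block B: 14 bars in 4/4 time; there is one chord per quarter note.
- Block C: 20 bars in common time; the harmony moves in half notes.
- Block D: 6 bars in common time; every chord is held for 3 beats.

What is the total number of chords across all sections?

A: 10·4 = 40 beats, 40/1 = 40 chords.
B: 14·4 = 56 beats, 56/1 = 56 chords.
C: 20·4 = 80 beats, 80/2 = 40 chords.
D: 6·4 = 24 beats, 24/3 = 8 chords.
Total: 40 + 56 + 40 + 8 = 144.

144 chords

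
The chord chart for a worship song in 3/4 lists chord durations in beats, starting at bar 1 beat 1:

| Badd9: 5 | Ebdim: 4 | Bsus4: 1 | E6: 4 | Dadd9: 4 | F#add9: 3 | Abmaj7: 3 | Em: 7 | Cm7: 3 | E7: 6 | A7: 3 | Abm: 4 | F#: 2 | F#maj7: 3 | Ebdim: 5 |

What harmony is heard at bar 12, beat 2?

Beat 2 of bar 12 is beat (12−1)×3 + 2 = 35 overall.
Running totals: Badd9 ends at 5, Ebdim ends at 9, Bsus4 ends at 10, E6 ends at 14, Dadd9 ends at 18, F#add9 ends at 21, Abmaj7 ends at 24, Em ends at 31, Cm7 ends at 34, E7 ends at 40.
Beat 35 falls within E7.

E7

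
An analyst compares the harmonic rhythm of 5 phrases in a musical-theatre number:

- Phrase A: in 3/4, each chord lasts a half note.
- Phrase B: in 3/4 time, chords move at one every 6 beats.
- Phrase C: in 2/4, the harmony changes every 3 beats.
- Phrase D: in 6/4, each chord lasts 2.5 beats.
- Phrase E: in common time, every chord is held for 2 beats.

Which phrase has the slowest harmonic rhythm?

A: each chord is 2 beats in 3/4, so 1.5 per bar.
B: each chord is 6 beats in 3/4, so 0.5 per bar.
C: each chord is 3 beats in 2/4, so 2/3 per bar.
D: each chord is 2.5 beats in 6/4, so 2.4 per bar.
E: each chord is 2 beats in 4/4, so 2 per bar.
Slowest is B at 0.5 chords/bar.

Phrase B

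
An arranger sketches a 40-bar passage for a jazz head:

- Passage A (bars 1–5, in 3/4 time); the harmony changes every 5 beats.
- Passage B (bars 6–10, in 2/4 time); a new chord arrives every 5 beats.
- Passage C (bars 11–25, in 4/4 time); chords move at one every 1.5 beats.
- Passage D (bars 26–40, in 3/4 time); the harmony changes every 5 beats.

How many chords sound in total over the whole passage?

54 chords

A has 15 beats and chords last 5 each, so 3 chords.
B has 10 beats and chords last 5 each, so 2 chords.
C has 60 beats and chords last 1.5 each, so 40 chords.
D has 45 beats and chords last 5 each, so 9 chords.
Total: 3 + 2 + 40 + 9 = 54.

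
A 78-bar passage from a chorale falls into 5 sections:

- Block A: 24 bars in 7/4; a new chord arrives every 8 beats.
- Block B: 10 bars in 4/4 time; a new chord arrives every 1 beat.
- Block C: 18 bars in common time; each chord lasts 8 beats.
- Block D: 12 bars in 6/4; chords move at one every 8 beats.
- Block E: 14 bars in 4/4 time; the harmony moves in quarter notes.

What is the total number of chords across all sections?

A: 24·7 = 168 beats, 168/8 = 21 chords.
B: 10·4 = 40 beats, 40/1 = 40 chords.
C: 18·4 = 72 beats, 72/8 = 9 chords.
D: 12·6 = 72 beats, 72/8 = 9 chords.
E: 14·4 = 56 beats, 56/1 = 56 chords.
Total: 21 + 40 + 9 + 9 + 56 = 135.

135 chords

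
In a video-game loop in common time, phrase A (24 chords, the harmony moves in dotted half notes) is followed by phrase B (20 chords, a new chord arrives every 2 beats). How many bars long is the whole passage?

28 bars

A: 24 × 3 = 72 beats = 18 bars.
B: 20 × 2 = 40 beats = 10 bars.
Total: 18 + 10 = 28 bars.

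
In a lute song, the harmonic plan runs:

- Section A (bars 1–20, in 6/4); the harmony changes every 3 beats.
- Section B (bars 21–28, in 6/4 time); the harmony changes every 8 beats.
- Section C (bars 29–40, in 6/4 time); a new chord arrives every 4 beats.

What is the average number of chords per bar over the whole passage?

1.6 chords per bar

A: 20 × 6 = 120 beats ÷ 3 = 40 chords.
B: 8 × 6 = 48 beats ÷ 8 = 6 chords.
C: 12 × 6 = 72 beats ÷ 4 = 18 chords.
Overall: 64 chords over 40 bars → 64/40 = 1.6 chords per bar.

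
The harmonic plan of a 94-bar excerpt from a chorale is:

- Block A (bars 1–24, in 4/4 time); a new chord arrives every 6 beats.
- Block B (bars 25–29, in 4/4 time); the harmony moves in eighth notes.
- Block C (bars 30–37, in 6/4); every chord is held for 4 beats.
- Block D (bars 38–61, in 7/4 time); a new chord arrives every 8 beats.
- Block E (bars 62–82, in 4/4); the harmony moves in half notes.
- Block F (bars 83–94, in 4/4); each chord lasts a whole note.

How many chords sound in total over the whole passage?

A: 24 bars × 4 beats = 96 beats; 6 beats/chord → 16 chords.
B: 5 bars × 4 beats = 20 beats; 0.5 beats/chord → 40 chords.
C: 8 bars × 6 beats = 48 beats; 4 beats/chord → 12 chords.
D: 24 bars × 7 beats = 168 beats; 8 beats/chord → 21 chords.
E: 21 bars × 4 beats = 84 beats; 2 beats/chord → 42 chords.
F: 12 bars × 4 beats = 48 beats; 4 beats/chord → 12 chords.
Total: 16 + 40 + 12 + 21 + 42 + 12 = 143.

143 chords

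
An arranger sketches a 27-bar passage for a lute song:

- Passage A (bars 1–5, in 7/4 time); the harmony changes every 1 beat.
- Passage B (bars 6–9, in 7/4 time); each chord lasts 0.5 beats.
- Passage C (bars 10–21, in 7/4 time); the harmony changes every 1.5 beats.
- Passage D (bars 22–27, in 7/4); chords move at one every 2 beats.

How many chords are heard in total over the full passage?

A: 5·7 = 35 beats, 35/1 = 35 chords.
B: 4·7 = 28 beats, 28/0.5 = 56 chords.
C: 12·7 = 84 beats, 84/1.5 = 56 chords.
D: 6·7 = 42 beats, 42/2 = 21 chords.
Total: 35 + 56 + 56 + 21 = 168.

168 chords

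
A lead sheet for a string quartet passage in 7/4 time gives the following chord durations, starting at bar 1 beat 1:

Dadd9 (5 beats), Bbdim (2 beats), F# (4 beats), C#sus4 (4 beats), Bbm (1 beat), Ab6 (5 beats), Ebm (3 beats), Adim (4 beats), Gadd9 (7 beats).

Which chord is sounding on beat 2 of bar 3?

Bbm

Beat 2 of bar 3 is beat (3−1)×7 + 2 = 16 overall.
Running totals: Dadd9 ends at 5, Bbdim ends at 7, F# ends at 11, C#sus4 ends at 15, Bbm ends at 16.
Beat 16 falls within Bbm.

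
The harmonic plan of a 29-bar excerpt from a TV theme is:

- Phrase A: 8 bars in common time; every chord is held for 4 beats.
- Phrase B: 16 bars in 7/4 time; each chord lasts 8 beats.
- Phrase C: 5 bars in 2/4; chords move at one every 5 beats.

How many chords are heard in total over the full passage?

A: 8 bars × 4 beats = 32 beats; 4 beats/chord → 8 chords.
B: 16 bars × 7 beats = 112 beats; 8 beats/chord → 14 chords.
C: 5 bars × 2 beats = 10 beats; 5 beats/chord → 2 chords.
Total: 8 + 14 + 2 = 24.

24 chords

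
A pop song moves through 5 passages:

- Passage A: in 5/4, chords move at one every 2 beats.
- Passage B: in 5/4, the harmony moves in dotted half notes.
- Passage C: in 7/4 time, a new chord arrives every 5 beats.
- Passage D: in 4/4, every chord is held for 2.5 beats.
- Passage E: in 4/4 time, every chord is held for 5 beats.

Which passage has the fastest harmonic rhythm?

A: each chord is 2 beats in 5/4, so 2.5 per bar.
B: each chord is 3 beats in 5/4, so 5/3 per bar.
C: each chord is 5 beats in 7/4, so 1.4 per bar.
D: each chord is 2.5 beats in 4/4, so 1.6 per bar.
E: each chord is 5 beats in 4/4, so 0.8 per bar.
Fastest is A at 2.5 chords/bar.

Passage A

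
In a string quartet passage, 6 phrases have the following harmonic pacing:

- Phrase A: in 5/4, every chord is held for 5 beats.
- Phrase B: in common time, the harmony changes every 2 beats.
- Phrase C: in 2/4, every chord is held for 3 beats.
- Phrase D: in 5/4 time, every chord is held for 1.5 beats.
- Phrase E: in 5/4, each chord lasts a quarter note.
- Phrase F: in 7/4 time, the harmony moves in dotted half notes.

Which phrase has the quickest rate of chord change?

A: 5 beats/bar ÷ 5 beats/chord = 1 chord/bar.
B: 4 beats/bar ÷ 2 beats/chord = 2 chords/bar.
C: 2 beats/bar ÷ 3 beats/chord = 2/3 chords/bar.
D: 5 beats/bar ÷ 1.5 beats/chord = 10/3 chords/bar.
E: 5 beats/bar ÷ 1 beat/chord = 5 chords/bar.
F: 7 beats/bar ÷ 3 beats/chord = 7/3 chords/bar.
Fastest is E at 5 chords/bar.

Phrase E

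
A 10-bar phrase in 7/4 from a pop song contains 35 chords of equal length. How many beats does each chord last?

10 bars × 7 beats/bar = 70 beats total.
70 beats ÷ 35 chords = 2 beats per chord.
(That is a half note.)

2 beats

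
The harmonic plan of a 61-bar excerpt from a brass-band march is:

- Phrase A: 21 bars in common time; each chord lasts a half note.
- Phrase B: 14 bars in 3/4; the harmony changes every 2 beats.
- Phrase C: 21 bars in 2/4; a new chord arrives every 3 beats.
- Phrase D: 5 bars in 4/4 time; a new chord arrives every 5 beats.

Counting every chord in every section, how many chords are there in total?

81 chords

A has 84 beats and chords last 2 each, so 42 chords.
B has 42 beats and chords last 2 each, so 21 chords.
C has 42 beats and chords last 3 each, so 14 chords.
D has 20 beats and chords last 5 each, so 4 chords.
Total: 42 + 21 + 14 + 4 = 81.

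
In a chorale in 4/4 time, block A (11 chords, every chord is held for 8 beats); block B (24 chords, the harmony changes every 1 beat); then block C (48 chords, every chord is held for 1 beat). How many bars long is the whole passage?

40 bars

A: 11 × 8 = 88 beats = 22 bars.
B: 24 × 1 = 24 beats = 6 bars.
C: 48 × 1 = 48 beats = 12 bars.
Total: 22 + 6 + 12 = 40 bars.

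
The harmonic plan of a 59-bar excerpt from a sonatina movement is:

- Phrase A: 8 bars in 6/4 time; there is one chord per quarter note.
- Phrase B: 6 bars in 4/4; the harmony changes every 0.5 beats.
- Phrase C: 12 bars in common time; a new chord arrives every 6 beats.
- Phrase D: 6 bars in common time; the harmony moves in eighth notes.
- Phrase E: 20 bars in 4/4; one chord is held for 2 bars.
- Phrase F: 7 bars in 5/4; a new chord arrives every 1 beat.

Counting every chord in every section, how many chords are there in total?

A: 8·6 = 48 beats, 48/1 = 48 chords.
B: 6·4 = 24 beats, 24/0.5 = 48 chords.
C: 12·4 = 48 beats, 48/6 = 8 chords.
D: 6·4 = 24 beats, 24/0.5 = 48 chords.
E: 20·4 = 80 beats, 80/8 = 10 chords.
F: 7·5 = 35 beats, 35/1 = 35 chords.
Total: 48 + 48 + 8 + 48 + 10 + 35 = 197.

197 chords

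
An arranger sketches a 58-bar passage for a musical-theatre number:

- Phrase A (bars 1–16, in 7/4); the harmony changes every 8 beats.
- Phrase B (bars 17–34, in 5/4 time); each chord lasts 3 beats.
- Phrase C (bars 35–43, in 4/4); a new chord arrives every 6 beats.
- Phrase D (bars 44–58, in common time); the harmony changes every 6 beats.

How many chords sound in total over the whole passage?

A has 112 beats and chords last 8 each, so 14 chords.
B has 90 beats and chords last 3 each, so 30 chords.
C has 36 beats and chords last 6 each, so 6 chords.
D has 60 beats and chords last 6 each, so 10 chords.
Total: 14 + 30 + 6 + 10 = 60.

60 chords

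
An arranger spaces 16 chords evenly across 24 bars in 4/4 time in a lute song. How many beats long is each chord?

24 bars × 4 beats/bar = 96 beats total.
96 beats ÷ 16 chords = 6 beats per chord.

6 beats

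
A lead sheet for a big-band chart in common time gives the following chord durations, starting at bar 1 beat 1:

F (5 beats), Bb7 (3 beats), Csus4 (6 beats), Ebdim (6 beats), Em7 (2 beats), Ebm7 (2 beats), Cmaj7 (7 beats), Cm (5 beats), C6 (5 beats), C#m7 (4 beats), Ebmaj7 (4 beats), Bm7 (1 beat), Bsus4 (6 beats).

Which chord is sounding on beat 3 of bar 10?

Beat 3 of bar 10 is beat (10−1)×4 + 3 = 39 overall.
Running totals: F ends at 5, Bb7 ends at 8, Csus4 ends at 14, Ebdim ends at 20, Em7 ends at 22, Ebm7 ends at 24, Cmaj7 ends at 31, Cm ends at 36, C6 ends at 41.
Beat 39 falls within C6.

C6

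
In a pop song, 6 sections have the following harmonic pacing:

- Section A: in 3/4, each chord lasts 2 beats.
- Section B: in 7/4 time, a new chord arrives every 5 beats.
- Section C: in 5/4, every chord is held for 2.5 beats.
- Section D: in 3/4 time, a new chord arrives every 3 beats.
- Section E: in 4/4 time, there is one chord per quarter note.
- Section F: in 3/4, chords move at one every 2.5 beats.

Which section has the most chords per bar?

Section E

A: 3/2 = 1.5 chords/bar.
B: 7/5 = 1.4 chords/bar.
C: 5/2.5 = 2 chords/bar.
D: 3/3 = 1 chord/bar.
E: 4/1 = 4 chords/bar.
F: 3/2.5 = 1.2 chords/bar.
Fastest is E at 4 chords/bar.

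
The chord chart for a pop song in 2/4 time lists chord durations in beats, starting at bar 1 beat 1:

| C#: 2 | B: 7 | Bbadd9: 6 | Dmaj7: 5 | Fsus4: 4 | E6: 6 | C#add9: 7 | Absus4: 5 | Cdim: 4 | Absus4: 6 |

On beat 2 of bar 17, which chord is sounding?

C#add9

Beat 2 of bar 17 is beat (17−1)×2 + 2 = 34 overall.
Running totals: C# ends at 2, B ends at 9, Bbadd9 ends at 15, Dmaj7 ends at 20, Fsus4 ends at 24, E6 ends at 30, C#add9 ends at 37.
Beat 34 falls within C#add9.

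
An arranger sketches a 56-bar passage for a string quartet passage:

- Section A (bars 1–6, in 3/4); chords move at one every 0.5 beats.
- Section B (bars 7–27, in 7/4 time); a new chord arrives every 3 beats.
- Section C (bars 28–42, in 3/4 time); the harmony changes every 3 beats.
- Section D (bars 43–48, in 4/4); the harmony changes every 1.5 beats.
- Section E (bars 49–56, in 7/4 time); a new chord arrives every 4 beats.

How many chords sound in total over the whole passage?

130 chords

A has 18 beats and chords last 0.5 each, so 36 chords.
B has 147 beats and chords last 3 each, so 49 chords.
C has 45 beats and chords last 3 each, so 15 chords.
D has 24 beats and chords last 1.5 each, so 16 chords.
E has 56 beats and chords last 4 each, so 14 chords.
Total: 36 + 49 + 15 + 16 + 14 = 130.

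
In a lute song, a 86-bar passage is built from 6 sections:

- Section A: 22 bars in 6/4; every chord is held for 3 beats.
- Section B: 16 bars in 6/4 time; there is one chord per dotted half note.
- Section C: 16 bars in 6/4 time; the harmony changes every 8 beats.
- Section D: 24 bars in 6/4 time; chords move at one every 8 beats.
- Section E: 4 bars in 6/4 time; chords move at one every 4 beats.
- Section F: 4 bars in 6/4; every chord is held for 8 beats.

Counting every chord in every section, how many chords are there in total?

115 chords

A: 22·6 = 132 beats, 132/3 = 44 chords.
B: 16·6 = 96 beats, 96/3 = 32 chords.
C: 16·6 = 96 beats, 96/8 = 12 chords.
D: 24·6 = 144 beats, 144/8 = 18 chords.
E: 4·6 = 24 beats, 24/4 = 6 chords.
F: 4·6 = 24 beats, 24/8 = 3 chords.
Total: 44 + 32 + 12 + 18 + 6 + 3 = 115.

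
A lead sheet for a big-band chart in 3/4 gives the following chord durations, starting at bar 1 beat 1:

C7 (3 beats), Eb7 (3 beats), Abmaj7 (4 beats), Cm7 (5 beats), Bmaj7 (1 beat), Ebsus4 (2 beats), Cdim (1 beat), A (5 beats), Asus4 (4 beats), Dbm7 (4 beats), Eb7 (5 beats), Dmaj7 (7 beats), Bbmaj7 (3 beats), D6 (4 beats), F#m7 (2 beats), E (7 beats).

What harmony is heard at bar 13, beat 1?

Eb7

Beat 1 of bar 13 is beat (13−1)×3 + 1 = 37 overall.
Running totals: C7 ends at 3, Eb7 ends at 6, Abmaj7 ends at 10, Cm7 ends at 15, Bmaj7 ends at 16, Ebsus4 ends at 18, Cdim ends at 19, A ends at 24, Asus4 ends at 28, Dbm7 ends at 32, Eb7 ends at 37.
Beat 37 falls within Eb7.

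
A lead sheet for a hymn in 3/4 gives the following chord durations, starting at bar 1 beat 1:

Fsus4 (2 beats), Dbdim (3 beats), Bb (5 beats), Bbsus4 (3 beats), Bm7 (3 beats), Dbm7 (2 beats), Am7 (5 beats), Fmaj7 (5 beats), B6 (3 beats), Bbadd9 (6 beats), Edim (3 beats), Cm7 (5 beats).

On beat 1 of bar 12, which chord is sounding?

Bbadd9

Beat 1 of bar 12 is beat (12−1)×3 + 1 = 34 overall.
Running totals: Fsus4 ends at 2, Dbdim ends at 5, Bb ends at 10, Bbsus4 ends at 13, Bm7 ends at 16, Dbm7 ends at 18, Am7 ends at 23, Fmaj7 ends at 28, B6 ends at 31, Bbadd9 ends at 37.
Beat 34 falls within Bbadd9.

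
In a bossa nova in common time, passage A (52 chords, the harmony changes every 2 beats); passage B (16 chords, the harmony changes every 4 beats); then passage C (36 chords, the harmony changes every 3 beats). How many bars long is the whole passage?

69 bars

A: 52 × 2 = 104 beats = 26 bars.
B: 16 × 4 = 64 beats = 16 bars.
C: 36 × 3 = 108 beats = 27 bars.
Total: 26 + 16 + 27 = 69 bars.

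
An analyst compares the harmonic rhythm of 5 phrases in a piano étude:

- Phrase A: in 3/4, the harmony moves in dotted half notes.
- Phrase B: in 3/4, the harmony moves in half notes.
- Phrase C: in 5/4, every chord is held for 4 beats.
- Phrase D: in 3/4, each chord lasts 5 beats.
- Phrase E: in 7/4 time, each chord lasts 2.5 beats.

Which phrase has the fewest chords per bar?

Phrase D

A: each chord is 3 beats in 3/4, so 1 per bar.
B: each chord is 2 beats in 3/4, so 1.5 per bar.
C: each chord is 4 beats in 5/4, so 1.25 per bar.
D: each chord is 5 beats in 3/4, so 0.6 per bar.
E: each chord is 2.5 beats in 7/4, so 2.8 per bar.
Slowest is D at 0.6 chords/bar.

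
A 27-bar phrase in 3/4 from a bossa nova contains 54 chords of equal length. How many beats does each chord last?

27 bars × 3 beats/bar = 81 beats total.
81 beats ÷ 54 chords = 1.5 beats per chord.
(That is a dotted quarter note.)

1.5 beats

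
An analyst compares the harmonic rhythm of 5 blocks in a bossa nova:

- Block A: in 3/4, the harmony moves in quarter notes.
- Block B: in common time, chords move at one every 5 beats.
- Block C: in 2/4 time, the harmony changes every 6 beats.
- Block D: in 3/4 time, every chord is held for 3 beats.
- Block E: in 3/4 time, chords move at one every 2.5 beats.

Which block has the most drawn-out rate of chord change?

A: 3/1 = 3 chords/bar.
B: 4/5 = 0.8 chords/bar.
C: 2/6 = 1/3 chords/bar.
D: 3/3 = 1 chord/bar.
E: 3/2.5 = 1.2 chords/bar.
Slowest is C at 1/3 chords/bar.

Block C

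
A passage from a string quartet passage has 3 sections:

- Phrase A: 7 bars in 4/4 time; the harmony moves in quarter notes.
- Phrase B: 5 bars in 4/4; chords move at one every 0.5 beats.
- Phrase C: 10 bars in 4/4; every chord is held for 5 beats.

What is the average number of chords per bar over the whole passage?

A: 7 bars of 4 beats is 28 beats; at 1 beat each that's 28 chords.
B: 5 bars of 4 beats is 20 beats; at 0.5 beats each that's 40 chords.
C: 10 bars of 4 beats is 40 beats; at 5 beats each that's 8 chords.
Overall: 76 chords over 22 bars → 76/22 = 38/11 chords per bar.

38/11 chords per bar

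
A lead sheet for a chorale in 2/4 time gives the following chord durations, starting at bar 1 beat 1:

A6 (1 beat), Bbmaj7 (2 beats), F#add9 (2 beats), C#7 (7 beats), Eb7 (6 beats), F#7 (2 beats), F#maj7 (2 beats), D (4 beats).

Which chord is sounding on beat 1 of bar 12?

Beat 1 of bar 12 is beat (12−1)×2 + 1 = 23 overall.
Running totals: A6 ends at 1, Bbmaj7 ends at 3, F#add9 ends at 5, C#7 ends at 12, Eb7 ends at 18, F#7 ends at 20, F#maj7 ends at 22, D ends at 26.
Beat 23 falls within D.

D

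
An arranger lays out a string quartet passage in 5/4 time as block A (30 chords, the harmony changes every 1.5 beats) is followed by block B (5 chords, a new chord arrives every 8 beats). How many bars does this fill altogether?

17 bars

A: 30 × 1.5 = 45 beats = 9 bars.
B: 5 × 8 = 40 beats = 8 bars.
Total: 9 + 8 = 17 bars.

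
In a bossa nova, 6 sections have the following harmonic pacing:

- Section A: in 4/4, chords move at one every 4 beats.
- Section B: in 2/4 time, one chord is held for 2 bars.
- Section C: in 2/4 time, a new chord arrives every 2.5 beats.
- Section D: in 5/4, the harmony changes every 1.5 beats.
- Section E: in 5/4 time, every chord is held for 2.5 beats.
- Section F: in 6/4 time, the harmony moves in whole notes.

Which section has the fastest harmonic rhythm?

Section D

A: 4 beats/bar ÷ 4 beats/chord = 1 chord/bar.
B: 2 beats/bar ÷ 4 beats/chord = 0.5 chords/bar.
C: 2 beats/bar ÷ 2.5 beats/chord = 0.8 chords/bar.
D: 5 beats/bar ÷ 1.5 beats/chord = 10/3 chords/bar.
E: 5 beats/bar ÷ 2.5 beats/chord = 2 chords/bar.
F: 6 beats/bar ÷ 4 beats/chord = 1.5 chords/bar.
Fastest is D at 10/3 chords/bar.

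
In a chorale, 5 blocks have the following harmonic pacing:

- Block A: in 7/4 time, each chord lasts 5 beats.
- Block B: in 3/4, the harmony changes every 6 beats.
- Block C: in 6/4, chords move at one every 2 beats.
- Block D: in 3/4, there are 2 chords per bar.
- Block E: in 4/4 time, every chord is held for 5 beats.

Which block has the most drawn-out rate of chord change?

Block B

A: 7/5 = 1.4 chords/bar.
B: 3/6 = 0.5 chords/bar.
C: 6/2 = 3 chords/bar.
D: 3/1.5 = 2 chords/bar.
E: 4/5 = 0.8 chords/bar.
Slowest is B at 0.5 chords/bar.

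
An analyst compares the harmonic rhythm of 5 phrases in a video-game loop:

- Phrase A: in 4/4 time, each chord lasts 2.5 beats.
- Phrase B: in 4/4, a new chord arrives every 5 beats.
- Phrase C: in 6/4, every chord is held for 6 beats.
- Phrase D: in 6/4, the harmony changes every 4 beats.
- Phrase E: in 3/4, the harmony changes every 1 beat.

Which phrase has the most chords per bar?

A: each chord is 2.5 beats in 4/4, so 1.6 per bar.
B: each chord is 5 beats in 4/4, so 0.8 per bar.
C: each chord is 6 beats in 6/4, so 1 per bar.
D: each chord is 4 beats in 6/4, so 1.5 per bar.
E: each chord is 1 beat in 3/4, so 3 per bar.
Fastest is E at 3 chords/bar.

Phrase E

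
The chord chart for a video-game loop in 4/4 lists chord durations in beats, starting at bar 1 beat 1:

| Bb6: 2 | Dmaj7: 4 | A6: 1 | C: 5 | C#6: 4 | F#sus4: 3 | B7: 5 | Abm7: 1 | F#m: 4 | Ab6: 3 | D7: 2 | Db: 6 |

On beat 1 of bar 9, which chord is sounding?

Beat 1 of bar 9 is beat (9−1)×4 + 1 = 33 overall.
Running totals: Bb6 ends at 2, Dmaj7 ends at 6, A6 ends at 7, C ends at 12, C#6 ends at 16, F#sus4 ends at 19, B7 ends at 24, Abm7 ends at 25, F#m ends at 29, Ab6 ends at 32, D7 ends at 34.
Beat 33 falls within D7.

D7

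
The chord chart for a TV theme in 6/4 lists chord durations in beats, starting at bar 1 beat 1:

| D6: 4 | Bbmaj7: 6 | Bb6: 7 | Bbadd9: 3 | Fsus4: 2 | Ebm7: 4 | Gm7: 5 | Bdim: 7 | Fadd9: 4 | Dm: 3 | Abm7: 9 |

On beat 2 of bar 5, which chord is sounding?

Beat 2 of bar 5 is beat (5−1)×6 + 2 = 26 overall.
Running totals: D6 ends at 4, Bbmaj7 ends at 10, Bb6 ends at 17, Bbadd9 ends at 20, Fsus4 ends at 22, Ebm7 ends at 26.
Beat 26 falls within Ebm7.

Ebm7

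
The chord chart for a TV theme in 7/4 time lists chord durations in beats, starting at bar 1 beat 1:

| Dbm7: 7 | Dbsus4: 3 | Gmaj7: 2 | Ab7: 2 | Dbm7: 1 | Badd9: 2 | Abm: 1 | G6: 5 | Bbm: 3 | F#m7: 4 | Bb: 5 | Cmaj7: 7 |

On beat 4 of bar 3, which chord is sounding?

Beat 4 of bar 3 is beat (3−1)×7 + 4 = 18 overall.
Running totals: Dbm7 ends at 7, Dbsus4 ends at 10, Gmaj7 ends at 12, Ab7 ends at 14, Dbm7 ends at 15, Badd9 ends at 17, Abm ends at 18.
Beat 18 falls within Abm.

Abm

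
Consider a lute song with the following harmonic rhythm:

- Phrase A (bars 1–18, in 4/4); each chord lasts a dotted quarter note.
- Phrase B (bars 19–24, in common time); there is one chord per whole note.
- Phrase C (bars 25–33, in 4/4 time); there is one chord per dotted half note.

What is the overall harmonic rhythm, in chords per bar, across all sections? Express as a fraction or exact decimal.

2 chords per bar

A: 18 × 4 = 72 beats ÷ 1.5 = 48 chords.
B: 6 × 4 = 24 beats ÷ 4 = 6 chords.
C: 9 × 4 = 36 beats ÷ 3 = 12 chords.
Overall: 66 chords over 33 bars → 66/33 = 2 chords per bar.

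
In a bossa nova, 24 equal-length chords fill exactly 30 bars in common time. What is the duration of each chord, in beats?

5 beats

30 bars × 4 beats/bar = 120 beats total.
120 beats ÷ 24 chords = 5 beats per chord.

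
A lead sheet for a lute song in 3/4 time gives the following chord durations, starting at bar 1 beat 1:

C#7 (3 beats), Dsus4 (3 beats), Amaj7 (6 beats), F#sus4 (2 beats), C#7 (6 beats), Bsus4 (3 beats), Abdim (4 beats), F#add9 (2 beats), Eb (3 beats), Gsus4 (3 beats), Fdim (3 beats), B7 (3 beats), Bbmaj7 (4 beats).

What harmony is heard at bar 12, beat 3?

Beat 3 of bar 12 is beat (12−1)×3 + 3 = 36 overall.
Running totals: C#7 ends at 3, Dsus4 ends at 6, Amaj7 ends at 12, F#sus4 ends at 14, C#7 ends at 20, Bsus4 ends at 23, Abdim ends at 27, F#add9 ends at 29, Eb ends at 32, Gsus4 ends at 35, Fdim ends at 38.
Beat 36 falls within Fdim.

Fdim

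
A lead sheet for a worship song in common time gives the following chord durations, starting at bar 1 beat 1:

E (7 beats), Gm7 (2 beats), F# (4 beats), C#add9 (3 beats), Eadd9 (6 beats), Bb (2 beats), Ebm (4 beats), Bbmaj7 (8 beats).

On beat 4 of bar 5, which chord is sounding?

Eadd9

Beat 4 of bar 5 is beat (5−1)×4 + 4 = 20 overall.
Running totals: E ends at 7, Gm7 ends at 9, F# ends at 13, C#add9 ends at 16, Eadd9 ends at 22.
Beat 20 falls within Eadd9.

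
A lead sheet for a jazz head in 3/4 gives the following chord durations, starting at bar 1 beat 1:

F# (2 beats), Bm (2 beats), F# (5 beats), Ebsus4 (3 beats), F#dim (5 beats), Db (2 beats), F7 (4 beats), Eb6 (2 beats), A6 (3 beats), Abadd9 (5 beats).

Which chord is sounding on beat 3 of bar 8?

Beat 3 of bar 8 is beat (8−1)×3 + 3 = 24 overall.
Running totals: F# ends at 2, Bm ends at 4, F# ends at 9, Ebsus4 ends at 12, F#dim ends at 17, Db ends at 19, F7 ends at 23, Eb6 ends at 25.
Beat 24 falls within Eb6.

Eb6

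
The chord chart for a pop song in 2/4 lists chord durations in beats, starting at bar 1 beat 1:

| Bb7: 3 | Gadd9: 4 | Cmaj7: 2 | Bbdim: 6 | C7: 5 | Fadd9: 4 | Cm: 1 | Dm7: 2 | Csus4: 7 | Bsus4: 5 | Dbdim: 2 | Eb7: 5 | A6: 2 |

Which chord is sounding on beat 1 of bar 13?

Beat 1 of bar 13 is beat (13−1)×2 + 1 = 25 overall.
Running totals: Bb7 ends at 3, Gadd9 ends at 7, Cmaj7 ends at 9, Bbdim ends at 15, C7 ends at 20, Fadd9 ends at 24, Cm ends at 25.
Beat 25 falls within Cm.

Cm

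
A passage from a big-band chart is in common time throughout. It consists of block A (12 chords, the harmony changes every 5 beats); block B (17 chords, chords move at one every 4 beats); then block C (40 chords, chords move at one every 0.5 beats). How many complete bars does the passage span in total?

A: 12 × 5 = 60 beats = 15 bars.
B: 17 × 4 = 68 beats = 17 bars.
C: 40 × 0.5 = 20 beats = 5 bars.
Total: 15 + 17 + 5 = 37 bars.

37 bars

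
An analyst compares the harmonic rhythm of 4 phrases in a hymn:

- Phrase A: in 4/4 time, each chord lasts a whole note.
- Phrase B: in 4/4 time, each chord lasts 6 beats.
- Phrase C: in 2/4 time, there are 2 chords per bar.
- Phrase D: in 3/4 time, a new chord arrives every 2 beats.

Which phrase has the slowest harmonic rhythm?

A: 4/4 = 1 chord/bar.
B: 4/6 = 2/3 chords/bar.
C: 2/1 = 2 chords/bar.
D: 3/2 = 1.5 chords/bar.
Slowest is B at 2/3 chords/bar.

Phrase B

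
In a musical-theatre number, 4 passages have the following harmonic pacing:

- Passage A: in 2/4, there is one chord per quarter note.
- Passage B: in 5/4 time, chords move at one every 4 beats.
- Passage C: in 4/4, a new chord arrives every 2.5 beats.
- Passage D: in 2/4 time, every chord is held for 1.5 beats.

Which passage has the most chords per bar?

A: 2 beats/bar ÷ 1 beat/chord = 2 chords/bar.
B: 5 beats/bar ÷ 4 beats/chord = 1.25 chords/bar.
C: 4 beats/bar ÷ 2.5 beats/chord = 1.6 chords/bar.
D: 2 beats/bar ÷ 1.5 beats/chord = 4/3 chords/bar.
Fastest is A at 2 chords/bar.

Passage A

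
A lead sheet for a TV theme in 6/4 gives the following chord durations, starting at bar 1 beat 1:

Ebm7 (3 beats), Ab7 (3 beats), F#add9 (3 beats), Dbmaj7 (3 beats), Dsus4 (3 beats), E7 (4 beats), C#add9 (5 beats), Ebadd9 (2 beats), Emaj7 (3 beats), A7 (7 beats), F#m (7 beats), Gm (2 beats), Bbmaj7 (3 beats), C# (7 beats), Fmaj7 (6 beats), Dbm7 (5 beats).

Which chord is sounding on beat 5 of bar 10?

Fmaj7

Beat 5 of bar 10 is beat (10−1)×6 + 5 = 59 overall.
Running totals: Ebm7 ends at 3, Ab7 ends at 6, F#add9 ends at 9, Dbmaj7 ends at 12, Dsus4 ends at 15, E7 ends at 19, C#add9 ends at 24, Ebadd9 ends at 26, Emaj7 ends at 29, A7 ends at 36, F#m ends at 43, Gm ends at 45, Bbmaj7 ends at 48, C# ends at 55, Fmaj7 ends at 61.
Beat 59 falls within Fmaj7.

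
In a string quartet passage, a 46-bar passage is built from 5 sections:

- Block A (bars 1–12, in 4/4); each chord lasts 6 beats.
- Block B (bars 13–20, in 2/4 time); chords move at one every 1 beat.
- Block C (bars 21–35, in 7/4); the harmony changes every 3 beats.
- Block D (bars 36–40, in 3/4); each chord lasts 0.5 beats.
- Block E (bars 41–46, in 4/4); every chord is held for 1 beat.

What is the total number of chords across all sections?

A has 48 beats and chords last 6 each, so 8 chords.
B has 16 beats and chords last 1 each, so 16 chords.
C has 105 beats and chords last 3 each, so 35 chords.
D has 15 beats and chords last 0.5 each, so 30 chords.
E has 24 beats and chords last 1 each, so 24 chords.
Total: 8 + 16 + 35 + 30 + 24 = 113.

113 chords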